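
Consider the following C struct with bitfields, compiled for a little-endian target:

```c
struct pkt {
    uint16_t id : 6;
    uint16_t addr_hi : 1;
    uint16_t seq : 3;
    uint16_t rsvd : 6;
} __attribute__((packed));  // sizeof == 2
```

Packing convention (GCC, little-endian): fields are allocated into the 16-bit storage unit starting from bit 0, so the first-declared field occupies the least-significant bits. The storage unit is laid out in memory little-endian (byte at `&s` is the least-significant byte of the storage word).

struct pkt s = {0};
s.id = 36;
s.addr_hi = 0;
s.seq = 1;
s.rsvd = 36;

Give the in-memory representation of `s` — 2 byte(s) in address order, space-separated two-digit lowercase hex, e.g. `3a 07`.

[0+:6] id=36 & 0x3f = 0x24; word=0x0024
[6+:1] addr_hi=0 & 0x1 = 0x0; word=0x0024
[7+:3] seq=1 & 0x7 = 0x1; word=0x00a4
[10+:6] rsvd=36 & 0x3f = 0x24; word=0x90a4
word = 0x90a4 → little-endian bytes:
  [0]=0xa4  [1]=0x90

a4 90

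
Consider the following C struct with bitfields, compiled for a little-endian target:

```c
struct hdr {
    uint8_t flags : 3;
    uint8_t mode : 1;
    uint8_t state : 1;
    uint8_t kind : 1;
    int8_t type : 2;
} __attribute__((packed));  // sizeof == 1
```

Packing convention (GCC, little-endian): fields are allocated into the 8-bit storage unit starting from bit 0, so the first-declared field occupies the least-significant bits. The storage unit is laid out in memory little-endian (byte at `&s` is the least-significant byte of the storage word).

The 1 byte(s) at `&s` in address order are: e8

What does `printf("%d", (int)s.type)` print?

-1

[0]=0xe8 (little-endian) → word 0xe8
flags [0+:3] = (word>>0) & 0x7 = 0
mode [3+:1] = (word>>3) & 0x1 = 1
state [4+:1] = (word>>4) & 0x1 = 0
kind [5+:1] = (word>>5) & 0x1 = 1
type [6+:2] = (word>>6) & 0x3 = 3  ←
type signed 2b, MSB=1: 3 - 4 = -1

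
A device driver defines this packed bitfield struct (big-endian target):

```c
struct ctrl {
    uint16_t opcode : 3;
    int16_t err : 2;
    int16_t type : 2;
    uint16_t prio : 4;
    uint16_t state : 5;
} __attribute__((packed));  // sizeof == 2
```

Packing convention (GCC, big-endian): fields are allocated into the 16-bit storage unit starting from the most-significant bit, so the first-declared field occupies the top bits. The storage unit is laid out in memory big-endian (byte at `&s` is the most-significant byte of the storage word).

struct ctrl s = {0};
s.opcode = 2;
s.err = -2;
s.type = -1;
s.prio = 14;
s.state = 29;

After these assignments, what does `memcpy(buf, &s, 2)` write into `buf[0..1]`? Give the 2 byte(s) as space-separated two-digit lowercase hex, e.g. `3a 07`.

57 dd

[13+:3] opcode=2 & 0x7 = 0x2; word=0x4000
[11+:2] err=-2 & 0x3 = 0x2; word=0x5000
[9+:2] type=-1 & 0x3 = 0x3; word=0x5600
[5+:4] prio=14 & 0xf = 0xe; word=0x57c0
[0+:5] state=29 & 0x1f = 0x1d; word=0x57dd
word = 0x57dd → big-endian bytes:
  [0]=0x57  [1]=0xdd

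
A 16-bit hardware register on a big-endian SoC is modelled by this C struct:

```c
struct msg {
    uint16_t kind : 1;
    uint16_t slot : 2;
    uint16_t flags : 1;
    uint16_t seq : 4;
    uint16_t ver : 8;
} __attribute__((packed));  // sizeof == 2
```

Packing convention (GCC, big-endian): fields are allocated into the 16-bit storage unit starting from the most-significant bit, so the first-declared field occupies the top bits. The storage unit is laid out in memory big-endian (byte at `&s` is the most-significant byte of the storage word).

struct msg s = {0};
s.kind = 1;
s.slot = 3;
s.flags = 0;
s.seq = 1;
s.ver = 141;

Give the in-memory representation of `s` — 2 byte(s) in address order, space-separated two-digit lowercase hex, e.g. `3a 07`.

[15+:1] kind=1 & 0x1 = 0x1; word=0x8000
[13+:2] slot=3 & 0x3 = 0x3; word=0xe000
[12+:1] flags=0 & 0x1 = 0x0; word=0xe000
[8+:4] seq=1 & 0xf = 0x1; word=0xe100
[0+:8] ver=141 & 0xff = 0x8d; word=0xe18d
word = 0xe18d → big-endian bytes:
  [0]=0xe1  [1]=0x8d

e1 8d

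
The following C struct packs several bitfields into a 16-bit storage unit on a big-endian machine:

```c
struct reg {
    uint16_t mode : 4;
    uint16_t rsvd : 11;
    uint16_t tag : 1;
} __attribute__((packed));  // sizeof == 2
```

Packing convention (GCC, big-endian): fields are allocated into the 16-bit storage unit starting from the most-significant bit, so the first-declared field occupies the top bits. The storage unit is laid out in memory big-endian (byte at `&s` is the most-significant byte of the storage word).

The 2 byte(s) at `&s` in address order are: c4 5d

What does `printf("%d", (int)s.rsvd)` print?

[0]=0xc4 [1]=0x5d (big-endian) → word 0xc45d
mode [12+:4] = (word>>12) & 0xf = 12
rsvd [1+:11] = (word>>1) & 0x7ff = 558  ←
tag [0+:1] = (word>>0) & 0x1 = 1

558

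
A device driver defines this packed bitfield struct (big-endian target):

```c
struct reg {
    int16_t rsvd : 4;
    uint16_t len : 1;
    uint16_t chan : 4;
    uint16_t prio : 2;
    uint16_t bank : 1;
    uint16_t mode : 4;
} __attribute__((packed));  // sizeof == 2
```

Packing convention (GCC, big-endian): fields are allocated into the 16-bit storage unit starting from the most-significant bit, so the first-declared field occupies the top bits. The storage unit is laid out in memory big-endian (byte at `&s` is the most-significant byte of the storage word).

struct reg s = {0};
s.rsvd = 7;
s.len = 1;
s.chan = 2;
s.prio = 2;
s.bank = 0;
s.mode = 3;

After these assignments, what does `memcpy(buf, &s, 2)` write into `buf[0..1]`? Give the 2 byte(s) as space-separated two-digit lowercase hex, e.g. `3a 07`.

rsvd:4 = 7 → 0x7 << 12 → word 0x7000
len:1 = 1 → 0x1 << 11 → word 0x7800
chan:4 = 2 → 0x2 << 7 → word 0x7900
prio:2 = 2 → 0x2 << 5 → word 0x7940
bank:1 = 0 → 0x0 << 4 → word 0x7940
mode:4 = 3 → 0x3 << 0 → word 0x7943
word = 0x7943 → big-endian bytes:
  [0]=0x79  [1]=0x43

79 43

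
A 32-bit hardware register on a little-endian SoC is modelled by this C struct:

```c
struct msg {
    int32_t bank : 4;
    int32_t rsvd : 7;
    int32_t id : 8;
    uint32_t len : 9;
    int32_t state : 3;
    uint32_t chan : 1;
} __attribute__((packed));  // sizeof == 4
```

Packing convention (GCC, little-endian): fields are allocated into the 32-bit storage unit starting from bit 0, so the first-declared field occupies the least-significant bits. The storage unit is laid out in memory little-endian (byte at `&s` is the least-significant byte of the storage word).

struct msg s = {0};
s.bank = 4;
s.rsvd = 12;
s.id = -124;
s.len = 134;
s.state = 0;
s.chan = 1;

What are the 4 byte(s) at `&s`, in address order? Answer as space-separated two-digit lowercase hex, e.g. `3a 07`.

bank (4b) val=4 bits=0x4 at bit 0: 0x00000004
rsvd (7b) val=12 bits=0xc at bit 4: 0x000000c4
id (8b) val=-124 bits=0x84 at bit 11: 0x000420c4
len (9b) val=134 bits=0x86 at bit 19: 0x043420c4
state (3b) val=0 bits=0x0 at bit 28: 0x043420c4
chan (1b) val=1 bits=0x1 at bit 31: 0x843420c4
word = 0x843420c4 → little-endian bytes:
  [0]=0xc4  [1]=0x20  [2]=0x34  [3]=0x84

c4 20 34 84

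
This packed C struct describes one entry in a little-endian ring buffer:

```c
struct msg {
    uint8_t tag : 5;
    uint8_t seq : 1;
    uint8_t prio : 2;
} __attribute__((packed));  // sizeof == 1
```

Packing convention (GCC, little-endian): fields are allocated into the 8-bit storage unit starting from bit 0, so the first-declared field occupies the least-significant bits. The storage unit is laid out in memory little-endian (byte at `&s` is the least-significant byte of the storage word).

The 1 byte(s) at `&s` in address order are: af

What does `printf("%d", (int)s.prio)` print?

2

[0]=0xaf (little-endian) → word 0xaf
tag:5 @ bit 0 → (0xaf>>0)&0x1f = 0xf
seq:1 @ bit 5 → (0xaf>>5)&0x1 = 0x1
prio:2 @ bit 6 → (0xaf>>6)&0x3 = 0x2  ←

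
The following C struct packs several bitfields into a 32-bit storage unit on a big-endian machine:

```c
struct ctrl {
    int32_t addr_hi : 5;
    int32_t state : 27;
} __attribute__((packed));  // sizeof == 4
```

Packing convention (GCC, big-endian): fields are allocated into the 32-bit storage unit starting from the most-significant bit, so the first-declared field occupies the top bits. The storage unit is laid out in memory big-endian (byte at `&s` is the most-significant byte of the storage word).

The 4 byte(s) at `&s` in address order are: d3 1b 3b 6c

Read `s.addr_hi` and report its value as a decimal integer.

[0]=0xd3 [1]=0x1b [2]=0x3b [3]=0x6c (big-endian) → word 0xd31b3b6c
addr_hi:5 @ bit 27 → (0xd31b3b6c>>27)&0x1f = 0x1a  ←
state:27 @ bit 0 → (0xd31b3b6c>>0)&0x7ffffff = 0x31b3b6c
addr_hi signed 5b, MSB=1: 26 - 32 = -6

-6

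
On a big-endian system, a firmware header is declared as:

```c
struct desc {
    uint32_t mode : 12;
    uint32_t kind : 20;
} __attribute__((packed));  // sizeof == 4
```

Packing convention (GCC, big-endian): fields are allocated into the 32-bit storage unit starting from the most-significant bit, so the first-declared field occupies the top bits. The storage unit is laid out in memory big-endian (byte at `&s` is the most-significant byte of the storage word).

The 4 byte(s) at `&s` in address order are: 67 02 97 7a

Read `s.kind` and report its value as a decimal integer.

[0]=0x67 [1]=0x02 [2]=0x97 [3]=0x7a (big-endian) → word 0x6702977a
mode [20+:12] = (word>>20) & 0xfff = 1648
kind [0+:20] = (word>>0) & 0xfffff = 169850  ←

169850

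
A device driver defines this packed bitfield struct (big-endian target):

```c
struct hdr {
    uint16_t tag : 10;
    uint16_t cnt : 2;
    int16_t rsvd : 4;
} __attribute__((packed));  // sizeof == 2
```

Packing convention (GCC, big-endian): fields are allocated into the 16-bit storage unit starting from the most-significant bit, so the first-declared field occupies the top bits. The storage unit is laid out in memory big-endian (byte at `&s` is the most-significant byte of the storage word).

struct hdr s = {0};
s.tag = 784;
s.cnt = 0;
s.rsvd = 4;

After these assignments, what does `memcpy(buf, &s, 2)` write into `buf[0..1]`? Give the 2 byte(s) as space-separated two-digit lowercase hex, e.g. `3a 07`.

tag (10b) val=784 bits=0x310 at bit 6: 0xc400
cnt (2b) val=0 bits=0x0 at bit 4: 0xc400
rsvd (4b) val=4 bits=0x4 at bit 0: 0xc404
word = 0xc404 → big-endian bytes:
  [0]=0xc4  [1]=0x04

c4 04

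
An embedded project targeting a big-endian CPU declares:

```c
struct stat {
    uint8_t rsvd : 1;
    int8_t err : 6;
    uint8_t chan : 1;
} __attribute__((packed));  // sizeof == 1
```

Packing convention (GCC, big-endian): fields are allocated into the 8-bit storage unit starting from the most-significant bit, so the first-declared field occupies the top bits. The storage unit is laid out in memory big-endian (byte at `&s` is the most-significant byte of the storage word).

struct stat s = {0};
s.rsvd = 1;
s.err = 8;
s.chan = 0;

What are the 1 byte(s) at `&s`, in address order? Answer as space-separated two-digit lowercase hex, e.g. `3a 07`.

90

rsvd (1b) val=1 bits=0x1 at bit 7: 0x80
err (6b) val=8 bits=0x8 at bit 1: 0x90
chan (1b) val=0 bits=0x0 at bit 0: 0x90
word = 0x90 → big-endian bytes:
  [0]=0x90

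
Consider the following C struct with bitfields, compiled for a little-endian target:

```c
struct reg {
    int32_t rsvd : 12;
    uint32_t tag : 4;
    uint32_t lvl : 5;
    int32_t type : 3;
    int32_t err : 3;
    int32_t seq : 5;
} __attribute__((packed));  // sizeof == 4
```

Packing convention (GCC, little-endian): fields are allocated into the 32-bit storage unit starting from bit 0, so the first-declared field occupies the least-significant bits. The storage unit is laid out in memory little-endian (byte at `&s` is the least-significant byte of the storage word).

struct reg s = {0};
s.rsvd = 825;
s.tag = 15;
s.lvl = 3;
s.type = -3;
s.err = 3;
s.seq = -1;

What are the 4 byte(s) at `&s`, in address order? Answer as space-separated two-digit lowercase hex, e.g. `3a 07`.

39 f3 a3 fb

[0+:12] rsvd=825 & 0xfff = 0x339; word=0x00000339
[12+:4] tag=15 & 0xf = 0xf; word=0x0000f339
[16+:5] lvl=3 & 0x1f = 0x3; word=0x0003f339
[21+:3] type=-3 & 0x7 = 0x5; word=0x00a3f339
[24+:3] err=3 & 0x7 = 0x3; word=0x03a3f339
[27+:5] seq=-1 & 0x1f = 0x1f; word=0xfba3f339
word = 0xfba3f339 → little-endian bytes:
  [0]=0x39  [1]=0xf3  [2]=0xa3  [3]=0xfb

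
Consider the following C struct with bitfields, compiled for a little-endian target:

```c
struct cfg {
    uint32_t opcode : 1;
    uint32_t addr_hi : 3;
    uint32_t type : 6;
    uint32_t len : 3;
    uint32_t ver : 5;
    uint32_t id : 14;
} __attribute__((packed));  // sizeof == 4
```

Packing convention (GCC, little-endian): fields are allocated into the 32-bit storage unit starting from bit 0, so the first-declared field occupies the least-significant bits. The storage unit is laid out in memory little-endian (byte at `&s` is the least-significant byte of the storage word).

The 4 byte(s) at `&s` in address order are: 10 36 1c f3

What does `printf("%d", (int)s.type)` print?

33

[0]=0x10 [1]=0x36 [2]=0x1c [3]=0xf3 (little-endian) → word 0xf31c3610
opcode [0+:1] = (word>>0) & 0x1 = 0
addr_hi [1+:3] = (word>>1) & 0x7 = 0
type [4+:6] = (word>>4) & 0x3f = 33  ←
len [10+:3] = (word>>10) & 0x7 = 5
ver [13+:5] = (word>>13) & 0x1f = 1
id [18+:14] = (word>>18) & 0x3fff = 15559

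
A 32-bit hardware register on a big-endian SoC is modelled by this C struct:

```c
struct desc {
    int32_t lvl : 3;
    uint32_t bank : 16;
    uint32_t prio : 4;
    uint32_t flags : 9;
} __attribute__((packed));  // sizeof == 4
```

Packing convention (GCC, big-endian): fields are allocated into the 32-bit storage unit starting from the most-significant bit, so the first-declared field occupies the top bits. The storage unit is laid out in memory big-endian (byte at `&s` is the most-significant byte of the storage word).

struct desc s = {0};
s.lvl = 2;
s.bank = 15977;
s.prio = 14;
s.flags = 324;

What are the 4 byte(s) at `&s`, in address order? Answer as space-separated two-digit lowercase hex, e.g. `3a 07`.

47 cd 3d 44

[29+:3] lvl=2 & 0x7 = 0x2; word=0x40000000
[13+:16] bank=15977 & 0xffff = 0x3e69; word=0x47cd2000
[9+:4] prio=14 & 0xf = 0xe; word=0x47cd3c00
[0+:9] flags=324 & 0x1ff = 0x144; word=0x47cd3d44
word = 0x47cd3d44 → big-endian bytes:
  [0]=0x47  [1]=0xcd  [2]=0x3d  [3]=0x44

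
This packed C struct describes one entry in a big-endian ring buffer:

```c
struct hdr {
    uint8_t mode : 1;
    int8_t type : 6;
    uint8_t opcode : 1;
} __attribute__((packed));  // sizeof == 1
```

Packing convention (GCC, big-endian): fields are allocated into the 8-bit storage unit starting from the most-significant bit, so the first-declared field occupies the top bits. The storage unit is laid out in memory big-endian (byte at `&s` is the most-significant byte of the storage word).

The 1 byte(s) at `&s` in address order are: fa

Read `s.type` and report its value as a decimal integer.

-3

[0]=0xfa (big-endian) → word 0xfa
mode [7+:1] = (word>>7) & 0x1 = 1
type [1+:6] = (word>>1) & 0x3f = 61  ←
opcode [0+:1] = (word>>0) & 0x1 = 0
type signed 6b, MSB=1: 61 - 64 = -3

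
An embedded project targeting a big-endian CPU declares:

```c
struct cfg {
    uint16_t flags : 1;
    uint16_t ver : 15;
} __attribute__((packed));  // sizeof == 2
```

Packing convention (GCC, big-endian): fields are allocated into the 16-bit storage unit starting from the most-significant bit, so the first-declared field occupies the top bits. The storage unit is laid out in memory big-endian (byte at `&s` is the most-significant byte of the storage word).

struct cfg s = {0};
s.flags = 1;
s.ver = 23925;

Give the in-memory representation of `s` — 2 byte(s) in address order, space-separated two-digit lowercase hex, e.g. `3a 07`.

[15+:1] flags=1 & 0x1 = 0x1; word=0x8000
[0+:15] ver=23925 & 0x7fff = 0x5d75; word=0xdd75
word = 0xdd75 → big-endian bytes:
  [0]=0xdd  [1]=0x75

dd 75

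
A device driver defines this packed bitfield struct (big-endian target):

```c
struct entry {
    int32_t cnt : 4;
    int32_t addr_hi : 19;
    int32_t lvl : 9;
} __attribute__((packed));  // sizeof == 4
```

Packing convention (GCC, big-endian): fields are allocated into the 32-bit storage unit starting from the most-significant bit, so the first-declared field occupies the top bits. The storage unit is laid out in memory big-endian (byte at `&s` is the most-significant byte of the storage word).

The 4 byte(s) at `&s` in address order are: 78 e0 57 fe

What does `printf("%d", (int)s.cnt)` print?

[0]=0x78 [1]=0xe0 [2]=0x57 [3]=0xfe (big-endian) → word 0x78e057fe
cnt [28+:4] = (word>>28) & 0xf = 7  ←
addr_hi [9+:19] = (word>>9) & 0x7ffff = 290859
lvl [0+:9] = (word>>0) & 0x1ff = 510
cnt signed 4b, MSB=0: value = 7

7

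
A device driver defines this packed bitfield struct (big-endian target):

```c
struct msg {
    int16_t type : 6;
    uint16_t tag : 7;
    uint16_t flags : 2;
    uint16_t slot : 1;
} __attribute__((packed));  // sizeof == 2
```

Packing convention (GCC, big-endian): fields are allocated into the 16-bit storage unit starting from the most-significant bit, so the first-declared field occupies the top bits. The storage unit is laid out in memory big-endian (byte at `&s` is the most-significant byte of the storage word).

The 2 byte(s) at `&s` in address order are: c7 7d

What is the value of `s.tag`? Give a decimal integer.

111

[0]=0xc7 [1]=0x7d (big-endian) → word 0xc77d
type [10+:6] = (word>>10) & 0x3f = 49
tag [3+:7] = (word>>3) & 0x7f = 111  ←
flags [1+:2] = (word>>1) & 0x3 = 2
slot [0+:1] = (word>>0) & 0x1 = 1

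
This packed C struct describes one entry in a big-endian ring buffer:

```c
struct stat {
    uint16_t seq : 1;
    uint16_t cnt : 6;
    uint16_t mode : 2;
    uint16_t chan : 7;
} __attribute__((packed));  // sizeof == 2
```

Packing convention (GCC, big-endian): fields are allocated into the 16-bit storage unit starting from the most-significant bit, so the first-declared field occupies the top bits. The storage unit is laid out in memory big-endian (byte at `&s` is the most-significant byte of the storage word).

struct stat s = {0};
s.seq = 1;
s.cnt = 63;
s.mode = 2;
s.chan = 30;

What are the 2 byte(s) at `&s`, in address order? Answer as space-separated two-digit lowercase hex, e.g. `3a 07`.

ff 1e

[15+:1] seq=1 & 0x1 = 0x1; word=0x8000
[9+:6] cnt=63 & 0x3f = 0x3f; word=0xfe00
[7+:2] mode=2 & 0x3 = 0x2; word=0xff00
[0+:7] chan=30 & 0x7f = 0x1e; word=0xff1e
word = 0xff1e → big-endian bytes:
  [0]=0xff  [1]=0x1e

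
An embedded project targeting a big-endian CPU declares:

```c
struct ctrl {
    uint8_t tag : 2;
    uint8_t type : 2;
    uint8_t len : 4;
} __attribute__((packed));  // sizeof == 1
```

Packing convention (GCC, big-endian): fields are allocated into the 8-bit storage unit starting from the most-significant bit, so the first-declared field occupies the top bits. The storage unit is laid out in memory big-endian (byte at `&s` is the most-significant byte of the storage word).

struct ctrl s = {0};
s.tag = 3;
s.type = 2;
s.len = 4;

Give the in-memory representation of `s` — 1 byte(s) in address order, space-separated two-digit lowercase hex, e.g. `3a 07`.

tag:2 = 3 → 0x3 << 6 → word 0xc0
type:2 = 2 → 0x2 << 4 → word 0xe0
len:4 = 4 → 0x4 << 0 → word 0xe4
word = 0xe4 → big-endian bytes:
  [0]=0xe4

e4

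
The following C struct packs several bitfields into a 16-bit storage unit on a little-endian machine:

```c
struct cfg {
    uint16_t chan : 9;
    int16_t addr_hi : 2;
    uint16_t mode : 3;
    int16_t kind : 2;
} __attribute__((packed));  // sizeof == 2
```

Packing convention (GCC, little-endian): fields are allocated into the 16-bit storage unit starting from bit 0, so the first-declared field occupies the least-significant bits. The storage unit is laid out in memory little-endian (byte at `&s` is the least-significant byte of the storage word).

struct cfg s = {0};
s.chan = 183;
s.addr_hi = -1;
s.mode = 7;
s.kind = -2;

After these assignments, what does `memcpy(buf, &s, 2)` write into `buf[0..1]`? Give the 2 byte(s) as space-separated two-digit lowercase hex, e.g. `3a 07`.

b7 be

chan:9 = 183 → 0xb7 << 0 → word 0x00b7
addr_hi:2 = -1 → 0x3 << 9 → word 0x06b7
mode:3 = 7 → 0x7 << 11 → word 0x3eb7
kind:2 = -2 → 0x2 << 14 → word 0xbeb7
word = 0xbeb7 → little-endian bytes:
  [0]=0xb7  [1]=0xbe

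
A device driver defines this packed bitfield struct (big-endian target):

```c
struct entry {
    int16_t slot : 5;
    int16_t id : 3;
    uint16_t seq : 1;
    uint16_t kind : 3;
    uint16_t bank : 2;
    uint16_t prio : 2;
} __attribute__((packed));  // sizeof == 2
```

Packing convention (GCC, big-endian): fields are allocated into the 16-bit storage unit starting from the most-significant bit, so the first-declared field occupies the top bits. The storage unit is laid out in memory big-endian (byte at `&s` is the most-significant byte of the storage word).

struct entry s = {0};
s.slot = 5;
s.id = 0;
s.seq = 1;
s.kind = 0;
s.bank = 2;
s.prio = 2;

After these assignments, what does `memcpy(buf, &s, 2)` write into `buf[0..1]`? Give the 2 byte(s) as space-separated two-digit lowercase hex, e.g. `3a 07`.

28 8a

slot (5b) val=5 bits=0x5 at bit 11: 0x2800
id (3b) val=0 bits=0x0 at bit 8: 0x2800
seq (1b) val=1 bits=0x1 at bit 7: 0x2880
kind (3b) val=0 bits=0x0 at bit 4: 0x2880
bank (2b) val=2 bits=0x2 at bit 2: 0x2888
prio (2b) val=2 bits=0x2 at bit 0: 0x288a
word = 0x288a → big-endian bytes:
  [0]=0x28  [1]=0x8a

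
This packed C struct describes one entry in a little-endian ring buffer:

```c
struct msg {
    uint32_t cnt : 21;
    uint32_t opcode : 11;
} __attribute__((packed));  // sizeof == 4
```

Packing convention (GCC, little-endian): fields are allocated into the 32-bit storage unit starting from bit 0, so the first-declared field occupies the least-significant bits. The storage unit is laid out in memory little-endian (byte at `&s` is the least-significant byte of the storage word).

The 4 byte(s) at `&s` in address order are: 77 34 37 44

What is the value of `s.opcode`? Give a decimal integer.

545

[0]=0x77 [1]=0x34 [2]=0x37 [3]=0x44 (little-endian) → word 0x44373477
cnt:21 @ bit 0 → (0x44373477>>0)&0x1fffff = 0x173477
opcode:11 @ bit 21 → (0x44373477>>21)&0x7ff = 0x221  ←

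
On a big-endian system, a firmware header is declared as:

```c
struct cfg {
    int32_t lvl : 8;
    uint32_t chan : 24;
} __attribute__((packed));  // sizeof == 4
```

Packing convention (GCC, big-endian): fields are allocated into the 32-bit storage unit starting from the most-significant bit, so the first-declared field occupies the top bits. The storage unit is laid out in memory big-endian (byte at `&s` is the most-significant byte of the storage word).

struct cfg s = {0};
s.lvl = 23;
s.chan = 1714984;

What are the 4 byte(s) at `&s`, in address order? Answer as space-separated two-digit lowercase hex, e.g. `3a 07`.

17 1a 2b 28

lvl (8b) val=23 bits=0x17 at bit 24: 0x17000000
chan (24b) val=1714984 bits=0x1a2b28 at bit 0: 0x171a2b28
word = 0x171a2b28 → big-endian bytes:
  [0]=0x17  [1]=0x1a  [2]=0x2b  [3]=0x28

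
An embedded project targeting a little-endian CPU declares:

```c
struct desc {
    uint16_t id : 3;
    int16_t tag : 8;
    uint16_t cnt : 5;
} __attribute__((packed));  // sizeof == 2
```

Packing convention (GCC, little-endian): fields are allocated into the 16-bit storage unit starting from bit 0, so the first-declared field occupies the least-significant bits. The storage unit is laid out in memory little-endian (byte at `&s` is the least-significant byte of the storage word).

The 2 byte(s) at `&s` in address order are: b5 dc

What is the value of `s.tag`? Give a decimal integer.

-106

[0]=0xb5 [1]=0xdc (little-endian) → word 0xdcb5
id [0+:3] = (word>>0) & 0x7 = 5
tag [3+:8] = (word>>3) & 0xff = 150  ←
cnt [11+:5] = (word>>11) & 0x1f = 27
tag signed 8b, MSB=1: 150 - 256 = -106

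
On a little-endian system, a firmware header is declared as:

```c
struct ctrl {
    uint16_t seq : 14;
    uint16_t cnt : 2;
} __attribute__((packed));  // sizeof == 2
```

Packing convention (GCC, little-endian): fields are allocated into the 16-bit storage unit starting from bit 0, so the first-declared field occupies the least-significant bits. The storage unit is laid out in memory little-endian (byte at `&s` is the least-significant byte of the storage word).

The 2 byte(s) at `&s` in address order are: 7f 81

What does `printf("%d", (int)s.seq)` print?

[0]=0x7f [1]=0x81 (little-endian) → word 0x817f
seq:14 @ bit 0 → (0x817f>>0)&0x3fff = 0x17f  ←
cnt:2 @ bit 14 → (0x817f>>14)&0x3 = 0x2

383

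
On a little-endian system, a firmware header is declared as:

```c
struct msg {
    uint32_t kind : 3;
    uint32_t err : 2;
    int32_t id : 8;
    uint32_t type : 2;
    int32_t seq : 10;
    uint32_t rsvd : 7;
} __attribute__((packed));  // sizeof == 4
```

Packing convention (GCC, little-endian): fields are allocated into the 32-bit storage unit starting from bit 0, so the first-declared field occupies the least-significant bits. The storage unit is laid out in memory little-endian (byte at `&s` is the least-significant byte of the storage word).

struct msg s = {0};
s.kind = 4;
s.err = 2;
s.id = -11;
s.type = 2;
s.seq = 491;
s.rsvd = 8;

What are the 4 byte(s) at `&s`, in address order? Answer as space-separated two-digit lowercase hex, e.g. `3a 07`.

[0+:3] kind=4 & 0x7 = 0x4; word=0x00000004
[3+:2] err=2 & 0x3 = 0x2; word=0x00000014
[5+:8] id=-11 & 0xff = 0xf5; word=0x00001eb4
[13+:2] type=2 & 0x3 = 0x2; word=0x00005eb4
[15+:10] seq=491 & 0x3ff = 0x1eb; word=0x00f5deb4
[25+:7] rsvd=8 & 0x7f = 0x8; word=0x10f5deb4
word = 0x10f5deb4 → little-endian bytes:
  [0]=0xb4  [1]=0xde  [2]=0xf5  [3]=0x10

b4 de f5 10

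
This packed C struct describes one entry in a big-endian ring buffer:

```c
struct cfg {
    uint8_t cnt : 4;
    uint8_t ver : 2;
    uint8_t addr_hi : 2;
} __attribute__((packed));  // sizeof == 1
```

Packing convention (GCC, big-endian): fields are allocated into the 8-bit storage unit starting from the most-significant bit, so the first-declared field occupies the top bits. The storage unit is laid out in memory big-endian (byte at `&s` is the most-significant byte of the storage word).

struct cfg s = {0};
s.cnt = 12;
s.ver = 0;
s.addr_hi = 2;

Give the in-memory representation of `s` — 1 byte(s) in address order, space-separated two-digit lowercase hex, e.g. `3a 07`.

c2

cnt (4b) val=12 bits=0xc at bit 4: 0xc0
ver (2b) val=0 bits=0x0 at bit 2: 0xc0
addr_hi (2b) val=2 bits=0x2 at bit 0: 0xc2
word = 0xc2 → big-endian bytes:
  [0]=0xc2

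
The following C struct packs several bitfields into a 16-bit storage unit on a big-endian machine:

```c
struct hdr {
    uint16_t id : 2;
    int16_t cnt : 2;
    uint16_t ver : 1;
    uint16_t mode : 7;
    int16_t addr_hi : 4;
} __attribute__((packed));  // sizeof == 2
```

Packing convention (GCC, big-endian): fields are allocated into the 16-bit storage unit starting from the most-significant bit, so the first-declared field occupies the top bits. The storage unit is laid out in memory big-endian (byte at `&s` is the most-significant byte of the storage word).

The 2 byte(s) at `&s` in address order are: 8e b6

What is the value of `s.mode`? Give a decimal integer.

[0]=0x8e [1]=0xb6 (big-endian) → word 0x8eb6
id:2 @ bit 14 → (0x8eb6>>14)&0x3 = 0x2
cnt:2 @ bit 12 → (0x8eb6>>12)&0x3 = 0x0
ver:1 @ bit 11 → (0x8eb6>>11)&0x1 = 0x1
mode:7 @ bit 4 → (0x8eb6>>4)&0x7f = 0x6b  ←
addr_hi:4 @ bit 0 → (0x8eb6>>0)&0xf = 0x6

107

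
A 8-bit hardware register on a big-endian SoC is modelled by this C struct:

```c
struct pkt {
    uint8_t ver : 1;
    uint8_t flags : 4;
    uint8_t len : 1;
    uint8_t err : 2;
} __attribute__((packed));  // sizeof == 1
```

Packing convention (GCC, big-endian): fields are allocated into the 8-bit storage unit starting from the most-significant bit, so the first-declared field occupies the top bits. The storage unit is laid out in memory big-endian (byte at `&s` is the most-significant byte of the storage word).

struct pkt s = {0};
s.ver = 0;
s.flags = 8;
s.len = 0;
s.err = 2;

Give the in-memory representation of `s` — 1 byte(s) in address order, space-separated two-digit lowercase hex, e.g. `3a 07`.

42

[7+:1] ver=0 & 0x1 = 0x0; word=0x00
[3+:4] flags=8 & 0xf = 0x8; word=0x40
[2+:1] len=0 & 0x1 = 0x0; word=0x40
[0+:2] err=2 & 0x3 = 0x2; word=0x42
word = 0x42 → big-endian bytes:
  [0]=0x42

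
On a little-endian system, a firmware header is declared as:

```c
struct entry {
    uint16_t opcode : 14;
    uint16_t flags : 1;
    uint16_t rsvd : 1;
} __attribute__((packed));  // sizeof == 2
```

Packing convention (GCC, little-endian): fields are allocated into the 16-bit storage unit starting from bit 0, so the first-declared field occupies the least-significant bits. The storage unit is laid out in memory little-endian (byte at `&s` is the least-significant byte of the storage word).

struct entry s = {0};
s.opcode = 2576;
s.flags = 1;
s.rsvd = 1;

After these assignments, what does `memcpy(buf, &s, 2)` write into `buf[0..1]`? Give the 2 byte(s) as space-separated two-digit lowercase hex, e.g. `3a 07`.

opcode (14b) val=2576 bits=0xa10 at bit 0: 0x0a10
flags (1b) val=1 bits=0x1 at bit 14: 0x4a10
rsvd (1b) val=1 bits=0x1 at bit 15: 0xca10
word = 0xca10 → little-endian bytes:
  [0]=0x10  [1]=0xca

10 ca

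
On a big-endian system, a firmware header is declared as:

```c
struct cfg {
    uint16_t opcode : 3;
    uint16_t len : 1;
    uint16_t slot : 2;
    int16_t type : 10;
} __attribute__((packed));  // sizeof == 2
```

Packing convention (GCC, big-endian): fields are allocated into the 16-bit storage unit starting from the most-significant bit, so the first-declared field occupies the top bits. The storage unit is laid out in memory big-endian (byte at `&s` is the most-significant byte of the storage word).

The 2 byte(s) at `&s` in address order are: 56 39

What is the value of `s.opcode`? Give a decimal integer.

[0]=0x56 [1]=0x39 (big-endian) → word 0x5639
opcode:3 @ bit 13 → (0x5639>>13)&0x7 = 0x2  ←
len:1 @ bit 12 → (0x5639>>12)&0x1 = 0x1
slot:2 @ bit 10 → (0x5639>>10)&0x3 = 0x1
type:10 @ bit 0 → (0x5639>>0)&0x3ff = 0x239

2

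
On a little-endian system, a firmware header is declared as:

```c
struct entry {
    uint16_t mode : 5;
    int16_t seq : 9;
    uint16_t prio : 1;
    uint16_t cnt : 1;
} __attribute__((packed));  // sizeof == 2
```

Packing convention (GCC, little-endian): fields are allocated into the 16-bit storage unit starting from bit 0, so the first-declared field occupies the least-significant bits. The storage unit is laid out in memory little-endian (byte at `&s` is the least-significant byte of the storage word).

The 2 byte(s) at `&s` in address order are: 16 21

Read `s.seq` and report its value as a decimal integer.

[0]=0x16 [1]=0x21 (little-endian) → word 0x2116
mode:5 @ bit 0 → (0x2116>>0)&0x1f = 0x16
seq:9 @ bit 5 → (0x2116>>5)&0x1ff = 0x108  ←
prio:1 @ bit 14 → (0x2116>>14)&0x1 = 0x0
cnt:1 @ bit 15 → (0x2116>>15)&0x1 = 0x0
seq signed 9b, MSB=1: 264 - 512 = -248

-248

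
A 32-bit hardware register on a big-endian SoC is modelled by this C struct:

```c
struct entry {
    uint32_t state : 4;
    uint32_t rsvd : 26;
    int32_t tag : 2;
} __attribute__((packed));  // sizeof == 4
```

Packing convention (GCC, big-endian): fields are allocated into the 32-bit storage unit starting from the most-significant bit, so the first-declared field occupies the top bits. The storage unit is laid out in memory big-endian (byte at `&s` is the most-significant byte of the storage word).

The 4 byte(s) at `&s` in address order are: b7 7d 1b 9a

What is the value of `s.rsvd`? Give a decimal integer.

31409894

[0]=0xb7 [1]=0x7d [2]=0x1b [3]=0x9a (big-endian) → word 0xb77d1b9a
state [28+:4] = (word>>28) & 0xf = 11
rsvd [2+:26] = (word>>2) & 0x3ffffff = 31409894  ←
tag [0+:2] = (word>>0) & 0x3 = 2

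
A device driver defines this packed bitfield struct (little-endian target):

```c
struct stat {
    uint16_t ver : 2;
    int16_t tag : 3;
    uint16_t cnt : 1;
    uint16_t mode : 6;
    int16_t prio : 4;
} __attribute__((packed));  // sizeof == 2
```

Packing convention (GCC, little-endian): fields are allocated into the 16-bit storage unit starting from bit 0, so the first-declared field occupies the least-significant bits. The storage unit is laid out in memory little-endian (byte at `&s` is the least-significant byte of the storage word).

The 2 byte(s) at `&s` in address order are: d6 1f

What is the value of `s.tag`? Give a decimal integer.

[0]=0xd6 [1]=0x1f (little-endian) → word 0x1fd6
ver:2 @ bit 0 → (0x1fd6>>0)&0x3 = 0x2
tag:3 @ bit 2 → (0x1fd6>>2)&0x7 = 0x5  ←
cnt:1 @ bit 5 → (0x1fd6>>5)&0x1 = 0x0
mode:6 @ bit 6 → (0x1fd6>>6)&0x3f = 0x3f
prio:4 @ bit 12 → (0x1fd6>>12)&0xf = 0x1
tag signed 3b, MSB=1: 5 - 8 = -3

-3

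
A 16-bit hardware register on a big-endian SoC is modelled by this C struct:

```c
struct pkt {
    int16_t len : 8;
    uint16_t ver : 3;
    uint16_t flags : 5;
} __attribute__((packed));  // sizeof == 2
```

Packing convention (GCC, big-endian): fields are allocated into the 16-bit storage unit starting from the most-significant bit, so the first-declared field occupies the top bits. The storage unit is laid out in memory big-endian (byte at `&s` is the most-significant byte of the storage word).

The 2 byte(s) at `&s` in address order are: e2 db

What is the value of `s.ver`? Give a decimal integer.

[0]=0xe2 [1]=0xdb (big-endian) → word 0xe2db
len [8+:8] = (word>>8) & 0xff = 226
ver [5+:3] = (word>>5) & 0x7 = 6  ←
flags [0+:5] = (word>>0) & 0x1f = 27

6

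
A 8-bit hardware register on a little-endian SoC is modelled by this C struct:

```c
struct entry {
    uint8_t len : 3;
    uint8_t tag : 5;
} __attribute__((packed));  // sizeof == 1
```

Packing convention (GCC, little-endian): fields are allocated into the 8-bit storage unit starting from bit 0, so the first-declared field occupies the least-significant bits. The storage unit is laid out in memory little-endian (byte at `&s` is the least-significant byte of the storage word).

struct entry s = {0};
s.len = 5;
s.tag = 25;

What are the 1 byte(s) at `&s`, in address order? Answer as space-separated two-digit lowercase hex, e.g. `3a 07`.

cd

len:3 = 5 → 0x5 << 0 → word 0x05
tag:5 = 25 → 0x19 << 3 → word 0xcd
word = 0xcd → little-endian bytes:
  [0]=0xcd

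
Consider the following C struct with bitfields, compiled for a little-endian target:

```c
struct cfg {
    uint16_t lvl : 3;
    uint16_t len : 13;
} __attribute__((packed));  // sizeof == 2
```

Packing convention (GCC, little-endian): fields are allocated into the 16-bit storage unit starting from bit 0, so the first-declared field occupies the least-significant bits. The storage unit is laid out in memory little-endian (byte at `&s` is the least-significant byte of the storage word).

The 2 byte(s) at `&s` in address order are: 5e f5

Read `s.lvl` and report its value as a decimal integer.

6

[0]=0x5e [1]=0xf5 (little-endian) → word 0xf55e
lvl [0+:3] = (word>>0) & 0x7 = 6  ←
len [3+:13] = (word>>3) & 0x1fff = 7851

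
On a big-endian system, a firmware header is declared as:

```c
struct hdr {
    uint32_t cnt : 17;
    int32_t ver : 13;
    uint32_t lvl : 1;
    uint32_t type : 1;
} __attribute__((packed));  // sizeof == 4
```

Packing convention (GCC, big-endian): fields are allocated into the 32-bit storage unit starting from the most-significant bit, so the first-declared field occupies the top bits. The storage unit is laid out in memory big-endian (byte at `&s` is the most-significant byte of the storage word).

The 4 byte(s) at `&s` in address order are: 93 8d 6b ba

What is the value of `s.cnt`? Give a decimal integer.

75546

[0]=0x93 [1]=0x8d [2]=0x6b [3]=0xba (big-endian) → word 0x938d6bba
cnt [15+:17] = (word>>15) & 0x1ffff = 75546  ←
ver [2+:13] = (word>>2) & 0x1fff = 6894
lvl [1+:1] = (word>>1) & 0x1 = 1
type [0+:1] = (word>>0) & 0x1 = 0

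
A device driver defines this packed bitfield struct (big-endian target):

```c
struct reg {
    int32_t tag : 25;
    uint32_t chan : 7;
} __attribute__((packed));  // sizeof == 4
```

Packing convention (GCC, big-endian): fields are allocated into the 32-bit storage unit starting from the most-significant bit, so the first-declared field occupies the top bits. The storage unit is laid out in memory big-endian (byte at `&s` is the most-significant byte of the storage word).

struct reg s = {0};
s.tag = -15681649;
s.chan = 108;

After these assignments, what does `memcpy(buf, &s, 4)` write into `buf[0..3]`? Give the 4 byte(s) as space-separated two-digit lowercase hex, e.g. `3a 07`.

88 5b c7 ec

tag (25b) val=-15681649 bits=0x110b78f at bit 7: 0x885bc780
chan (7b) val=108 bits=0x6c at bit 0: 0x885bc7ec
word = 0x885bc7ec → big-endian bytes:
  [0]=0x88  [1]=0x5b  [2]=0xc7  [3]=0xec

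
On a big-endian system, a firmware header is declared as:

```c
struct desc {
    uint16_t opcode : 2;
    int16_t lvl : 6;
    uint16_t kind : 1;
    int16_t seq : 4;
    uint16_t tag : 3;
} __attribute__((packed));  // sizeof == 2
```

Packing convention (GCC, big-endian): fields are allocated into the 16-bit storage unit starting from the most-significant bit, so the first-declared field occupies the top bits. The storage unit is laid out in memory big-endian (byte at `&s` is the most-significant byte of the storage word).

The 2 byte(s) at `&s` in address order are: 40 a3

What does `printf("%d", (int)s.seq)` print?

4

[0]=0x40 [1]=0xa3 (big-endian) → word 0x40a3
opcode [14+:2] = (word>>14) & 0x3 = 1
lvl [8+:6] = (word>>8) & 0x3f = 0
kind [7+:1] = (word>>7) & 0x1 = 1
seq [3+:4] = (word>>3) & 0xf = 4  ←
tag [0+:3] = (word>>0) & 0x7 = 3
seq signed 4b, MSB=0: value = 4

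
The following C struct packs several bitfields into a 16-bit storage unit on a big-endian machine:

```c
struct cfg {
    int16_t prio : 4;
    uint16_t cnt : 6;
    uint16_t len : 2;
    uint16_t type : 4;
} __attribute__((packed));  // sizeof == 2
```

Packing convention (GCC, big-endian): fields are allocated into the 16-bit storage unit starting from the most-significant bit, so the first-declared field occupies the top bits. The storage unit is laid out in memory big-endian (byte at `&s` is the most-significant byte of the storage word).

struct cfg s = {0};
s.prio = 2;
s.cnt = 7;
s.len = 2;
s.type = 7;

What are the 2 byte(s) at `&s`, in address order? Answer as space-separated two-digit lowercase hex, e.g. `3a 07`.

[12+:4] prio=2 & 0xf = 0x2; word=0x2000
[6+:6] cnt=7 & 0x3f = 0x7; word=0x21c0
[4+:2] len=2 & 0x3 = 0x2; word=0x21e0
[0+:4] type=7 & 0xf = 0x7; word=0x21e7
word = 0x21e7 → big-endian bytes:
  [0]=0x21  [1]=0xe7

21 e7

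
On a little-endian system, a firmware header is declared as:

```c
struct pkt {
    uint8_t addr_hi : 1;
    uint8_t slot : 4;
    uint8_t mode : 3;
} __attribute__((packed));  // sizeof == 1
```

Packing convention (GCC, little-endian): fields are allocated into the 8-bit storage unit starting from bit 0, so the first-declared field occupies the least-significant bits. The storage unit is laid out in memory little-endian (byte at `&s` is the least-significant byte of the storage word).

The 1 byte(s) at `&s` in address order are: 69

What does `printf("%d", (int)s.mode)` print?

3

[0]=0x69 (little-endian) → word 0x69
addr_hi:1 @ bit 0 → (0x69>>0)&0x1 = 0x1
slot:4 @ bit 1 → (0x69>>1)&0xf = 0x4
mode:3 @ bit 5 → (0x69>>5)&0x7 = 0x3  ←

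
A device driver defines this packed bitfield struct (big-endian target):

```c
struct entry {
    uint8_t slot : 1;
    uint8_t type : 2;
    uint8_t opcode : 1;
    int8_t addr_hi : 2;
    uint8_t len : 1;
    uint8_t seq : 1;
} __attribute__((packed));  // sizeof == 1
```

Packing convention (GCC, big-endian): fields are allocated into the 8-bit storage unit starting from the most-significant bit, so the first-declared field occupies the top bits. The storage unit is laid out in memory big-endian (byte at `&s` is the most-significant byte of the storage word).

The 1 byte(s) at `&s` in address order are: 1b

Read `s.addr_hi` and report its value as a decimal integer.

-2

[0]=0x1b (big-endian) → word 0x1b
slot:1 @ bit 7 → (0x1b>>7)&0x1 = 0x0
type:2 @ bit 5 → (0x1b>>5)&0x3 = 0x0
opcode:1 @ bit 4 → (0x1b>>4)&0x1 = 0x1
addr_hi:2 @ bit 2 → (0x1b>>2)&0x3 = 0x2  ←
len:1 @ bit 1 → (0x1b>>1)&0x1 = 0x1
seq:1 @ bit 0 → (0x1b>>0)&0x1 = 0x1
addr_hi signed 2b, MSB=1: 2 - 4 = -2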